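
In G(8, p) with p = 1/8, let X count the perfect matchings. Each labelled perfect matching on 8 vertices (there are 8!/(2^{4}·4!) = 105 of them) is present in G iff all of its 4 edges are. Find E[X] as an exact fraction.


K_8 has 8!/(2^{4}·4!) = 105 labelled perfect matchings.
For each such perfect matching H, let X_H = 1 if all 4 edges of H are present in G. Then P[X_H = 1] = p^{4} = (1/8)^{4} = 1/4096.
Summing the indicators: E[X] = Σ_H E[X_H] = 105 · p^{4} = 105 · 1/4096 = 105/4096.
Numerically: E[X] ≈ 0.025635.

E[X] = 105 · (1/8)^{4} = 105/4096 ≈ 0.025635.


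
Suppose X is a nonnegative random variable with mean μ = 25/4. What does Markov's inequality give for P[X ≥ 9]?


μ = E[X] = 25/4, a = 9.
Markov: P[X ≥ 9] ≤ μ/a = (25/4)/9 = 25/36.
Numerically: ≈ 0.69444.
(Since a = 9 > μ = 6.25000, the bound 25/36 is < 1 and informative.)

P[X ≥ 9] ≤ 25/36 ≈ 0.69444.


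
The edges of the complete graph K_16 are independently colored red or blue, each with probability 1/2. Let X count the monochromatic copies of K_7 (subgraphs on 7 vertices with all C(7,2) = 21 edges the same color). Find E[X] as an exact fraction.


Let X = Σ_S X_S over the C(16, 7) = 11440 subsets S of size 7, where X_S = 1 if the K_7 on S is monochromatic.
For a fixed S, the K_7 on S has C(7, 2) = 21 edges. P[all 21 edges red] = (1/2)^21, and likewise for blue, so P[monochromatic] = 2·(1/2)^21 = 2^{1 − 21} = 1/1048576.
By linearity: E[X] = C(16, 7) · 2^{1 − 21} = 11440 · 1/1048576 = 715/65536.
Numerically: E[X] ≈ 0.010910.

E[X] = C(16,7)·2^(1−C(7,2)) = 715/65536 ≈ 0.010910.


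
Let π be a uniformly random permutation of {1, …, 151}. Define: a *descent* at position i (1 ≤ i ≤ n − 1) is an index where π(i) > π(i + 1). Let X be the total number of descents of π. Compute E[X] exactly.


Write X = Σ X_I over i = 1, …, 150, with X_I the indicator of one descent.
There are 150 indicators.
For each fixed i, the pair (π(i), π(i+1)) is a uniformly random ordered pair of distinct values from {1, …, 151}; by symmetry P[π(i) > π(i+1)] = 1/2.
By linearity: E[X] = 150 · (1/2) = (151 − 1) · (1/2) = 75 ≈ 75.00000.

E[X] = 75 = 75.00000.


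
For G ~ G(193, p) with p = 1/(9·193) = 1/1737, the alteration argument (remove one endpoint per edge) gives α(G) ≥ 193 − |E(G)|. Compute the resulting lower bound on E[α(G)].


E[|E(G)|] = C(193, 2)·p = 18528 · (1/1737) = 32/3.
E[α(G)] ≥ n − E[|E(G)|] = 193 − 32/3 = 547/3.
Numerically: ≈ 182.3333.
(This is only a lower bound; the true E[α(G)] may be larger.)

E[α(G)] ≥ 547/3 ≈ 182.3333.


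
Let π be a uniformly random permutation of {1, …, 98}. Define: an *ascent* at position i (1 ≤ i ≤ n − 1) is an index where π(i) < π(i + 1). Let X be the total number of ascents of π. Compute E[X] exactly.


Write X = Σ X_I over i = 1, …, 97, with X_I the indicator of one ascent.
There are 97 indicators.
For each fixed i, the pair (π(i), π(i+1)) is a uniformly random ordered pair of distinct values from {1, …, 98}; by symmetry P[π(i) < π(i+1)] = 1/2.
By linearity: E[X] = 97 · (1/2) = (98 − 1) · (1/2) = 97/2 ≈ 48.500000.

E[X] = 97/2 = 48.500000.


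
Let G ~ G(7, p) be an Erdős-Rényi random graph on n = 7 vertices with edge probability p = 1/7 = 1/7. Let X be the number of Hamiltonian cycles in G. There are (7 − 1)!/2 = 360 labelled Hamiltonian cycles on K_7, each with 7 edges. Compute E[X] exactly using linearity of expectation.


K_7 has (7 − 1)!/2 = 360 labelled Hamiltonian cycles.
For each such Hamiltonian cycle H, let X_H = 1 if all 7 edges of H are present in G. Then P[X_H = 1] = p^{7} = (1/7)^{7} = 1/823543.
Summing the indicators: E[X] = Σ_H E[X_H] = 360 · p^{7} = 360 · 1/823543 = 360/823543.
Numerically: E[X] ≈ 0.000437.

E[X] = 360 · (1/7)^{7} = 360/823543 ≈ 0.000437.


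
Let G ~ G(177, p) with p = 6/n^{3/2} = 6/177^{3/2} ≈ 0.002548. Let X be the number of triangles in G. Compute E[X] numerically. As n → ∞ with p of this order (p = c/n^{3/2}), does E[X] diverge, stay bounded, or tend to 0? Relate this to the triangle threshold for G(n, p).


Number of potential triangles: C(177, 3) = 908600.
Each occurs with probability p³ ≈ (0.002548)³ ≈ 1.654147e-08.
By linearity: E[X] = C(177, 3)·p³ ≈ 908600 · 1.654147e-08 ≈ 0.0150.
Since α = 3/2 > 1, p = c/n^{3/2} = o(1/n) is below the triangle threshold p ~ 1/n. Asymptotically E[X] ~ (c³/6)·n^{3(1−α)} = (6³/6)·n^{-1.5} → 0, so by Markov's inequality G has no triangles w.h.p.

E[X] ≈ 0.0150; in regime p = Θ(1/n^{3/2}) E[X] tends to 0 (below the triangle threshold p ~ 1/n).


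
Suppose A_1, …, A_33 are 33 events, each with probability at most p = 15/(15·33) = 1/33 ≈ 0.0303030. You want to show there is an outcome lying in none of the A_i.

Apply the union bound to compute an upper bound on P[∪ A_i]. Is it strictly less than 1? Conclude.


Union bound: P[∪_{i=1}^{33} A_i] ≤ Σ_i P[A_i] ≤ 33·p = 33·(1/33) = 1.
Numerically: 1 ≈ 1.0000000.
Is 1 < 1? NO.
Since the bound 1 is ≥ 1, the union bound is uninformative here; it does NOT by itself certify existence.

33·p = 1 ≈ 1.0000000; existence NOT certified by the union bound.


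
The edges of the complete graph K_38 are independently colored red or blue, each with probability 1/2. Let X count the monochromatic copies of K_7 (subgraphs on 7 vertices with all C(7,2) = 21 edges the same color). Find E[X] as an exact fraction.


Let X = Σ_S X_S over the C(38, 7) = 12620256 subsets S of size 7, where X_S = 1 if the K_7 on S is monochromatic.
For a fixed S, the K_7 on S has C(7, 2) = 21 edges. P[all 21 edges red] = (1/2)^21, and likewise for blue, so P[monochromatic] = 2·(1/2)^21 = 2^{1 − 21} = 1/1048576.
Summing: E[X] = C(38, 7) · 2^{1 − 21} = 12620256 · 1/1048576 = 394383/32768.
Numerically: E[X] ≈ 12.03561.

E[X] = C(38,7)·2^(1−C(7,2)) = 394383/32768 ≈ 12.03561.


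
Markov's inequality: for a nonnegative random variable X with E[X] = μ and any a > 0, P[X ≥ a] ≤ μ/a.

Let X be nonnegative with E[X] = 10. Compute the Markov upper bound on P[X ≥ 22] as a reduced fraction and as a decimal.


μ = E[X] = 10, a = 22.
Markov: P[X ≥ 22] ≤ μ/a = (10)/22 = 5/11.
Numerically: ≈ 0.4545.
(Since a = 22 > μ = 10.0000, the bound 5/11 is < 1 and informative.)

P[X ≥ 22] ≤ 5/11 ≈ 0.4545.


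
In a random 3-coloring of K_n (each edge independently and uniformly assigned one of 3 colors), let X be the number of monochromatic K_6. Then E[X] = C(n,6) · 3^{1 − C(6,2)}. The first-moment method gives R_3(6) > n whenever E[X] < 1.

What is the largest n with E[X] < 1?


We need C(n, 6) · 3^{1 − 15} < 1, i.e. C(n, 6) < 3^{15 − 1} = 4782969.
Check values of n near the boundary:
  n = 35: C(35, 6) = 1623160; 1623160 < 4782969? YES
  n = 36: C(36, 6) = 1947792; 1947792 < 4782969? YES
  n = 37: C(37, 6) = 2324784; 2324784 < 4782969? YES
  n = 38: C(38, 6) = 2760681; 2760681 < 4782969? YES
  n = 39: C(39, 6) = 3262623; 3262623 < 4782969? YES
  n = 40: C(40, 6) = 3838380; 3838380 < 4782969? YES
  n = 41: C(41, 6) = 4496388; 4496388 < 4782969? YES
  n = 42: C(42, 6) = 5245786; 5245786 < 4782969? NO
  n = 43: C(43, 6) = 6096454; 6096454 < 4782969? NO
The largest n with C(n, 6) < 4782969 is n = 41 (where E[X] = 1498796/1594323 ≈ 0.940083). Hence R_3(6) > 41, i.e. R_3(6) ≥ 42.

Largest n = 41; hence R_3(6) > 41.


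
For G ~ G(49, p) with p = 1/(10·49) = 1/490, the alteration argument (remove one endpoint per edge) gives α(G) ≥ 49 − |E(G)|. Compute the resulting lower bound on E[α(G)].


E[|E(G)|] = C(49, 2)·p = 1176 · (1/490) = 12/5.
E[α(G)] ≥ n − E[|E(G)|] = 49 − 12/5 = 233/5.
Numerically: ≈ 46.600000.
(This is only a lower bound; the true E[α(G)] may be larger.)

E[α(G)] ≥ 233/5 ≈ 46.600000.


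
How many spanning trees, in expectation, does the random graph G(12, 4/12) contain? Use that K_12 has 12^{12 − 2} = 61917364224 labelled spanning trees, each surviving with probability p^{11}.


K_12 has 12^{12 − 2} = 61917364224 labelled spanning trees.
For each such spanning tree H, let X_H = 1 if all 11 edges of H are present in G. Then P[X_H = 1] = p^{11} = (1/3)^{11} = 1/177147.
By linearity of expectation: E[X] = Σ_H E[X_H] = 61917364224 · p^{11} = 61917364224 · 1/177147 = 1048576/3.
Numerically: E[X] ≈ 349525.

E[X] = 61917364224 · (1/3)^{11} = 1048576/3 ≈ 349525.


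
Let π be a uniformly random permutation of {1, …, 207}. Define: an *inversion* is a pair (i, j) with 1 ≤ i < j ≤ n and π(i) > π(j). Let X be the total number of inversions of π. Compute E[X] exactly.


Write X = Σ X_I over the C(207, 2) = 21321 pairs i < j, with X_I the indicator of one inversion.
There are 21321 indicators.
For each fixed pair i < j, the values π(i) and π(j) are two distinct elements of {1, …, 207} in uniformly random order; by symmetry P[π(i) > π(j)] = 1/2.
By linearity: E[X] = 21321 · (1/2) = C(207, 2) · (1/2) = 21321/2 = 21321/2 ≈ 10660.500.

E[X] = 21321/2 = 10660.500.


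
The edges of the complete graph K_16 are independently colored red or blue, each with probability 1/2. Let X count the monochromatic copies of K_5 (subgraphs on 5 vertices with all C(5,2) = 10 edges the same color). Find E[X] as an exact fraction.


Let X = Σ_S X_S over the C(16, 5) = 4368 subsets S of size 5, where X_S = 1 if the K_5 on S is monochromatic.
For a fixed S, the K_5 on S has C(5, 2) = 10 edges. P[all 10 edges red] = (1/2)^10, and likewise for blue, so P[monochromatic] = 2·(1/2)^10 = 2^{1 − 10} = 1/512.
By linearity: E[X] = C(16, 5) · 2^{1 − 10} = 4368 · 1/512 = 273/32.
Numerically: E[X] ≈ 8.53125.

E[X] = C(16,5)·2^(1−C(5,2)) = 273/32 ≈ 8.53125.


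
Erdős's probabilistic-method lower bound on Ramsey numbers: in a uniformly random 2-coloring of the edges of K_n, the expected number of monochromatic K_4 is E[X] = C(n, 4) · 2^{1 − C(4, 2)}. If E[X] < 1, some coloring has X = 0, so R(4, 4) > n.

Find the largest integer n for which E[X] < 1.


We need C(n, 4) · 2^{1 − 6} < 1, i.e. C(n, 4) < 2^{6 − 1} = 32.
Check values of n near the boundary:
  n = 4: C(4, 4) = 1; 1 < 32? YES
  n = 5: C(5, 4) = 5; 5 < 32? YES
  n = 6: C(6, 4) = 15; 15 < 32? YES
  n = 7: C(7, 4) = 35; 35 < 32? NO
The largest n with C(n, 4) < 32 is n = 6 (where E[X] = 15/32 ≈ 0.468750). Hence R(4, 4) > 6, i.e. R(4, 4) ≥ 7.

Largest n = 6; hence R(4, 4) > 6.


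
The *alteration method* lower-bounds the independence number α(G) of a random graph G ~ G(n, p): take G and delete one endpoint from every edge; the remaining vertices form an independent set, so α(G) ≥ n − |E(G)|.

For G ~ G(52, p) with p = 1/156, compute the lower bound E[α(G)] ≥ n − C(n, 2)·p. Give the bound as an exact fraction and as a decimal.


E[|E(G)|] = C(52, 2)·p = 1326 · (1/156) = 17/2.
E[α(G)] ≥ n − E[|E(G)|] = 52 − 17/2 = 87/2.
Numerically: ≈ 43.50000.
(This is only a lower bound; the true E[α(G)] may be larger.)

E[α(G)] ≥ 87/2 ≈ 43.50000.


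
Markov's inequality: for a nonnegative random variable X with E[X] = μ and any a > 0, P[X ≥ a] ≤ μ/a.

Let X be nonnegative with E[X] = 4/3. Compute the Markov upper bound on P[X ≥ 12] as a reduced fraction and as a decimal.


μ = E[X] = 4/3, a = 12.
Markov: P[X ≥ 12] ≤ μ/a = (4/3)/12 = 1/9.
Numerically: ≈ 0.1111.
(Since a = 12 > μ = 1.3333, the bound 1/9 is < 1 and informative.)

P[X ≥ 12] ≤ 1/9 ≈ 0.1111.


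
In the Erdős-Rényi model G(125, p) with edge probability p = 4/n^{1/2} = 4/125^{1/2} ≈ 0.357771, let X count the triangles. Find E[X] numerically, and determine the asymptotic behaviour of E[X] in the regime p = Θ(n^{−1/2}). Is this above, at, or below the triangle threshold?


Number of potential triangles: C(125, 3) = 317750.
Each occurs with probability p³ ≈ (0.357771)³ ≈ 4.57946722e-02.
By linearity: E[X] = C(125, 3)·p³ ≈ 317750 · 4.57946722e-02 ≈ 14551.257085.
Since α = 1/2 < 1, p = c/n^{1/2} ≫ 1/n is above the triangle threshold p ~ 1/n. Asymptotically E[X] ~ (c³/6)·n^{3(1−α)} = (4³/6)·n^{1.5} → ∞; triangles are abundant w.h.p.

E[X] ≈ 14551.257085; in regime p = Θ(1/n^{1/2}) E[X] diverges (above the triangle threshold p ~ 1/n).


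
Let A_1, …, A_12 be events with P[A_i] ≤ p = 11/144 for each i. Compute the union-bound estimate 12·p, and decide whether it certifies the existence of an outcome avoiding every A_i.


Union bound: P[∪_{i=1}^{12} A_i] ≤ Σ_i P[A_i] ≤ 12·p = 12·(11/144) = 11/12.
Numerically: 11/12 ≈ 0.917.
Is 11/12 < 1? YES.
Since P[∪ A_i] ≤ 11/12 < 1, the complement has P[∩ A_i^c] ≥ 1 − 11/12 = 1/12 > 0, so some outcome avoids every A_i.

12·p = 11/12 ≈ 0.917; existence CERTIFIED by the union bound.


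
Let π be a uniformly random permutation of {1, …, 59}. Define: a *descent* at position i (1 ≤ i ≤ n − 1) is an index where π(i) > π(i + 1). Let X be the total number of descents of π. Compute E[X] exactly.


Write X = Σ X_I over i = 1, …, 58, with X_I the indicator of one descent.
There are 58 indicators.
For each fixed i, the pair (π(i), π(i+1)) is a uniformly random ordered pair of distinct values from {1, …, 59}; by symmetry P[π(i) > π(i+1)] = 1/2.
By linearity: E[X] = 58 · (1/2) = (59 − 1) · (1/2) = 29 ≈ 29.000000.

E[X] = 29 = 29.000000.


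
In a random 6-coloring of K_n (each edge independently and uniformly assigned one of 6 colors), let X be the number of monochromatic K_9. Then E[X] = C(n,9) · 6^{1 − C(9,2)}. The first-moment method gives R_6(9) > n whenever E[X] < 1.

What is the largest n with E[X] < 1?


We need C(n, 9) · 6^{1 − 36} < 1, i.e. C(n, 9) < 6^{36 − 1} = 1719070799748422591028658176.
Check values of n near the boundary:
  n = 4403: C(4403, 9) = 1699894433046281918452233150; 1699894433046281918452233150 < 1719070799748422591028658176? YES
  n = 4404: C(4404, 9) = 1703375445537161676647015880; 1703375445537161676647015880 < 1719070799748422591028658176? YES
  n = 4405: C(4405, 9) = 1706862792900636302463627150; 1706862792900636302463627150 < 1719070799748422591028658176? YES
  n = 4406: C(4406, 9) = 1710356485221788389505285700; 1710356485221788389505285700 < 1719070799748422591028658176? YES
  n = 4407: C(4407, 9) = 1713856532599459170657070050; 1713856532599459170657070050 < 1719070799748422591028658176? YES
  n = 4408: C(4408, 9) = 1717362945146264156457459600; 1717362945146264156457459600 < 1719070799748422591028658176? YES
  n = 4409: C(4409, 9) = 1720875732988608787686577131; 1720875732988608787686577131 < 1719070799748422591028658176? NO
  n = 4410: C(4410, 9) = 1724394906266704102180823710; 1724394906266704102180823710 < 1719070799748422591028658176? NO
  n = 4411: C(4411, 9) = 1727920475134582415883601405; 1727920475134582415883601405 < 1719070799748422591028658176? NO
The largest n with C(n, 9) < 1719070799748422591028658176 is n = 4408 (where E[X] = 35778394690547169926197075/35813974994758803979763712 ≈ 0.99901). Hence R_6(9) > 4408, i.e. R_6(9) ≥ 4409.

Largest n = 4408; hence R_6(9) > 4408.


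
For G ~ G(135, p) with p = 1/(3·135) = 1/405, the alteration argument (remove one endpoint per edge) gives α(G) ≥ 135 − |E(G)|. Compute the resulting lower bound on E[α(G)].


E[|E(G)|] = C(135, 2)·p = 9045 · (1/405) = 67/3.
E[α(G)] ≥ n − E[|E(G)|] = 135 − 67/3 = 338/3.
Numerically: ≈ 112.666667.
(This is only a lower bound; the true E[α(G)] may be larger.)

E[α(G)] ≥ 338/3 ≈ 112.666667.


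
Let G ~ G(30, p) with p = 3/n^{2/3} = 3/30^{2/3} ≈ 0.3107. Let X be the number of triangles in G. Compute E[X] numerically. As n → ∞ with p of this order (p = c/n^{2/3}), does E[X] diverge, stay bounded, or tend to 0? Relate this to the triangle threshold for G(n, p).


Number of potential triangles: C(30, 3) = 4060.
Each occurs with probability p³ ≈ (0.3107)³ ≈ 3.000000e-02.
By linearity: E[X] = C(30, 3)·p³ ≈ 4060 · 3.000000e-02 ≈ 121.8000.
Since α = 2/3 < 1, p = c/n^{2/3} ≫ 1/n is above the triangle threshold p ~ 1/n. Asymptotically E[X] ~ (c³/6)·n^{3(1−α)} = (3³/6)·n^{1} → ∞; triangles are abundant w.h.p.

E[X] ≈ 121.8000; in regime p = Θ(1/n^{2/3}) E[X] diverges (above the triangle threshold p ~ 1/n).


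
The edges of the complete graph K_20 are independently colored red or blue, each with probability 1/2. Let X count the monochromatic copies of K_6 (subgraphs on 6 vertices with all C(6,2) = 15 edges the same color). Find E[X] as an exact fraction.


Let X = Σ_S X_S over the C(20, 6) = 38760 subsets S of size 6, where X_S = 1 if the K_6 on S is monochromatic.
For a fixed S, the K_6 on S has C(6, 2) = 15 edges. P[all 15 edges red] = (1/2)^15, and likewise for blue, so P[monochromatic] = 2·(1/2)^15 = 2^{1 − 15} = 1/16384.
Summing: E[X] = C(20, 6) · 2^{1 − 15} = 38760 · 1/16384 = 4845/2048.
Numerically: E[X] ≈ 2.366.

E[X] = C(20,6)·2^(1−C(6,2)) = 4845/2048 ≈ 2.366.


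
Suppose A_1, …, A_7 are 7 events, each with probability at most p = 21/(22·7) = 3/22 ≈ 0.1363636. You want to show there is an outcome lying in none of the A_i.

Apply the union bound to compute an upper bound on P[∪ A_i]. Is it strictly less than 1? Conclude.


Union bound: P[∪_{i=1}^{7} A_i] ≤ Σ_i P[A_i] ≤ 7·p = 7·(3/22) = 21/22.
Numerically: 21/22 ≈ 0.9545455.
Is 21/22 < 1? YES.
Since P[∪ A_i] ≤ 21/22 < 1, the complement has P[∩ A_i^c] ≥ 1 − 21/22 = 1/22 > 0, so some outcome avoids every A_i.

7·p = 21/22 ≈ 0.9545455; existence CERTIFIED by the union bound.


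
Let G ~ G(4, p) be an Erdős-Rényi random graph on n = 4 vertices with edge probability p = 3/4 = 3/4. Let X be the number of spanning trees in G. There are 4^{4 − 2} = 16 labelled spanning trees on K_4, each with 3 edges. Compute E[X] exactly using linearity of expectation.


K_4 has 4^{4 − 2} = 16 labelled spanning trees.
For each such spanning tree H, let X_H = 1 if all 3 edges of H are present in G. Then P[X_H = 1] = p^{3} = (3/4)^{3} = 27/64.
Summing the indicators: E[X] = Σ_H E[X_H] = 16 · p^{3} = 16 · 27/64 = 27/4.
Numerically: E[X] ≈ 6.75.

E[X] = 16 · (3/4)^{3} = 27/4 ≈ 6.75.


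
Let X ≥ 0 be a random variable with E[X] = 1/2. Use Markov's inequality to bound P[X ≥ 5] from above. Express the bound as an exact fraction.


μ = E[X] = 1/2, a = 5.
Markov: P[X ≥ 5] ≤ μ/a = (1/2)/5 = 1/10.
Numerically: ≈ 0.100000.
(Since a = 5 > μ = 0.500000, the bound 1/10 is < 1 and informative.)

P[X ≥ 5] ≤ 1/10 ≈ 0.100000.


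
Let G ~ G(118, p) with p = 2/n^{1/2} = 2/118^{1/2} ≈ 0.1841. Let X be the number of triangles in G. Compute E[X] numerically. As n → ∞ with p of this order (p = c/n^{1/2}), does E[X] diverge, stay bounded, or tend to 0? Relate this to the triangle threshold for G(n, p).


Number of potential triangles: C(118, 3) = 266916.
Each occurs with probability p³ ≈ (0.1841)³ ≈ 6.241184e-03.
By linearity: E[X] = C(118, 3)·p³ ≈ 266916 · 6.241184e-03 ≈ 1665.8718.
Since α = 1/2 < 1, p = c/n^{1/2} ≫ 1/n is above the triangle threshold p ~ 1/n. Asymptotically E[X] ~ (c³/6)·n^{3(1−α)} = (2³/6)·n^{1.5} → ∞; triangles are abundant w.h.p.

E[X] ≈ 1665.8718; in regime p = Θ(1/n^{1/2}) E[X] diverges (above the triangle threshold p ~ 1/n).


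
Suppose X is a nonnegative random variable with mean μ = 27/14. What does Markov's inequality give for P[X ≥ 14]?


μ = E[X] = 27/14, a = 14.
Markov: P[X ≥ 14] ≤ μ/a = (27/14)/14 = 27/196.
Numerically: ≈ 0.1378.
(Since a = 14 > μ = 1.9286, the bound 27/196 is < 1 and informative.)

P[X ≥ 14] ≤ 27/196 ≈ 0.1378.


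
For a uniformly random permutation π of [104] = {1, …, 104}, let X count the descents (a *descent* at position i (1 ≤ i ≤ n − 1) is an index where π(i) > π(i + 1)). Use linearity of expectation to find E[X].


Write X = Σ X_I over i = 1, …, 103, with X_I the indicator of one descent.
There are 103 indicators.
For each fixed i, the pair (π(i), π(i+1)) is a uniformly random ordered pair of distinct values from {1, …, 104}; by symmetry P[π(i) > π(i+1)] = 1/2.
By linearity: E[X] = 103 · (1/2) = (104 − 1) · (1/2) = 103/2 ≈ 51.5000.

E[X] = 103/2 = 51.5000.


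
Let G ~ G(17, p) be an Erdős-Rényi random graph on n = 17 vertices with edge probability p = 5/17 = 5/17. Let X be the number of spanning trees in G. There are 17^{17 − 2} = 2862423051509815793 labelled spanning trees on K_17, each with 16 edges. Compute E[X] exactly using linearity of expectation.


K_17 has 17^{17 − 2} = 2862423051509815793 labelled spanning trees.
For each such spanning tree H, let X_H = 1 if all 16 edges of H are present in G. Then P[X_H = 1] = p^{16} = (5/17)^{16} = 152587890625/48661191875666868481.
By linearity: E[X] = Σ_H E[X_H] = 2862423051509815793 · p^{16} = 2862423051509815793 · 152587890625/48661191875666868481 = 152587890625/17.
Numerically: E[X] ≈ 8.97576e+09.

E[X] = 2862423051509815793 · (5/17)^{16} = 152587890625/17 ≈ 8.97576e+09.


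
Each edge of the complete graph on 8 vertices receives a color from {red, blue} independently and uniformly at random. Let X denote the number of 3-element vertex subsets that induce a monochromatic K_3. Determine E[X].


Let X = Σ_S X_S over the C(8, 3) = 56 subsets S of size 3, where X_S = 1 if the K_3 on S is monochromatic.
For a fixed S, the K_3 on S has C(3, 2) = 3 edges. P[all 3 edges red] = (1/2)^3, and likewise for blue, so P[monochromatic] = 2·(1/2)^3 = 2^{1 − 3} = 1/4.
Summing: E[X] = C(8, 3) · 2^{1 − 3} = 56 · 1/4 = 14.
Numerically: E[X] ≈ 14.00000.

E[X] = C(8,3)·2^(1−C(3,2)) = 14 ≈ 14.00000.


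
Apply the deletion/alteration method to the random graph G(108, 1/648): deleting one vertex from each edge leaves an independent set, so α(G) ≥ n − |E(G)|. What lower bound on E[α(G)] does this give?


E[|E(G)|] = C(108, 2)·p = 5778 · (1/648) = 107/12.
E[α(G)] ≥ n − E[|E(G)|] = 108 − 107/12 = 1189/12.
Numerically: ≈ 99.083.
(This is only a lower bound; the true E[α(G)] may be larger.)

E[α(G)] ≥ 1189/12 ≈ 99.083.


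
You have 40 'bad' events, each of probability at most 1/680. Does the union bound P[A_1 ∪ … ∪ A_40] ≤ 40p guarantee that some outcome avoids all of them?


Union bound: P[∪_{i=1}^{40} A_i] ≤ Σ_i P[A_i] ≤ 40·p = 40·(1/680) = 1/17.
Numerically: 1/17 ≈ 0.0588235.
Is 1/17 < 1? YES.
Since P[∪ A_i] ≤ 1/17 < 1, the complement has P[∩ A_i^c] ≥ 1 − 1/17 = 16/17 > 0, so some outcome avoids every A_i.

40·p = 1/17 ≈ 0.0588235; existence CERTIFIED by the union bound.


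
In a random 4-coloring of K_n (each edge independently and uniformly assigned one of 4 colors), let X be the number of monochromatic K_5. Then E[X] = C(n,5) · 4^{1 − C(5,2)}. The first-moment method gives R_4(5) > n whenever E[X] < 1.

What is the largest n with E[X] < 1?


We need C(n, 5) · 4^{1 − 10} < 1, i.e. C(n, 5) < 4^{10 − 1} = 262144.
Check values of n near the boundary:
  n = 30: C(30, 5) = 142506; 142506 < 262144? YES
  n = 31: C(31, 5) = 169911; 169911 < 262144? YES
  n = 32: C(32, 5) = 201376; 201376 < 262144? YES
  n = 33: C(33, 5) = 237336; 237336 < 262144? YES
  n = 34: C(34, 5) = 278256; 278256 < 262144? NO
  n = 35: C(35, 5) = 324632; 324632 < 262144? NO
The largest n with C(n, 5) < 262144 is n = 33 (where E[X] = 29667/32768 ≈ 0.9053650). Hence R_4(5) > 33, i.e. R_4(5) ≥ 34.

Largest n = 33; hence R_4(5) > 33.


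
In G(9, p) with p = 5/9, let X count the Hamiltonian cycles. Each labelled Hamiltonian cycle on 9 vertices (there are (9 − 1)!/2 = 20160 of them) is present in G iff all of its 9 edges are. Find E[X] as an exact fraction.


K_9 has (9 − 1)!/2 = 20160 labelled Hamiltonian cycles.
For each such Hamiltonian cycle H, let X_H = 1 if all 9 edges of H are present in G. Then P[X_H = 1] = p^{9} = (5/9)^{9} = 1953125/387420489.
By linearity of expectation: E[X] = Σ_H E[X_H] = 20160 · p^{9} = 20160 · 1953125/387420489 = 4375000000/43046721.
Numerically: E[X] ≈ 101.634.

E[X] = 20160 · (5/9)^{9} = 4375000000/43046721 ≈ 101.634.


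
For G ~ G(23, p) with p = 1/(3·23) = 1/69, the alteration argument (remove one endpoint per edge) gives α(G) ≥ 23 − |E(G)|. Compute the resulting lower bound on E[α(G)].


E[|E(G)|] = C(23, 2)·p = 253 · (1/69) = 11/3.
E[α(G)] ≥ n − E[|E(G)|] = 23 − 11/3 = 58/3.
Numerically: ≈ 19.33333.
(This is only a lower bound; the true E[α(G)] may be larger.)

E[α(G)] ≥ 58/3 ≈ 19.33333.


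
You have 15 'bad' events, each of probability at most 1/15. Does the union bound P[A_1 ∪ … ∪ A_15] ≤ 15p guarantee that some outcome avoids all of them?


Union bound: P[∪_{i=1}^{15} A_i] ≤ Σ_i P[A_i] ≤ 15·p = 15·(1/15) = 1.
Numerically: 1 ≈ 1.00000.
Is 1 < 1? NO.
Since the bound 1 is ≥ 1, the union bound is uninformative here; it does NOT by itself certify existence.

15·p = 1 ≈ 1.00000; existence NOT certified by the union bound.


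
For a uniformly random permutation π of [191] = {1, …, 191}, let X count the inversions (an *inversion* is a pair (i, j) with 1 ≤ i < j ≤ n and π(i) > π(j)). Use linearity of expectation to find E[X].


Write X = Σ X_I over the C(191, 2) = 18145 pairs i < j, with X_I the indicator of one inversion.
There are 18145 indicators.
For each fixed pair i < j, the values π(i) and π(j) are two distinct elements of {1, …, 191} in uniformly random order; by symmetry P[π(i) > π(j)] = 1/2.
By linearity: E[X] = 18145 · (1/2) = C(191, 2) · (1/2) = 18145/2 = 18145/2 ≈ 9072.500000.

E[X] = 18145/2 = 9072.500000.


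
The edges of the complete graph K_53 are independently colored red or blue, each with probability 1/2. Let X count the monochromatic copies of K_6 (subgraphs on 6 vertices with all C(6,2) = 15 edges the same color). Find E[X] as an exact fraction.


Let X = Σ_S X_S over the C(53, 6) = 22957480 subsets S of size 6, where X_S = 1 if the K_6 on S is monochromatic.
For a fixed S, the K_6 on S has C(6, 2) = 15 edges. P[all 15 edges red] = (1/2)^15, and likewise for blue, so P[monochromatic] = 2·(1/2)^15 = 2^{1 − 15} = 1/16384.
By linearity of expectation: E[X] = C(53, 6) · 2^{1 − 15} = 22957480 · 1/16384 = 2869685/2048.
Numerically: E[X] ≈ 1401.213379.

E[X] = C(53,6)·2^(1−C(6,2)) = 2869685/2048 ≈ 1401.213379.


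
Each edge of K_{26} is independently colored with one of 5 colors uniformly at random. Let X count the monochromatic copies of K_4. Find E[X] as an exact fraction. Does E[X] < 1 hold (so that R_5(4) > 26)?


E[X] = C(26, 4) · 5^{1 − 6} = 14950 · 5^{−5} = 14950/3125.
As a reduced fraction: E[X] = 598/125 ≈ 4.78400.
Is E[X] < 1? NO.
Since E[X] ≥ 1, the first-moment bound is inconclusive at n = 26; it does NOT by itself certify R_5(4) > 26.

E[X] = 598/125 ≈ 4.78400; E[X] ≥ 1; first-moment method inconclusive here.


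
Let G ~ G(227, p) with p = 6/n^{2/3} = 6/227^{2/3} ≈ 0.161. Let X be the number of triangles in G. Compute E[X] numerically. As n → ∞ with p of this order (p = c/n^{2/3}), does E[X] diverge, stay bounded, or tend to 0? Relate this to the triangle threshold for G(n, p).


Number of potential triangles: C(227, 3) = 1923825.
Each occurs with probability p³ ≈ (0.161)³ ≈ 4.19181e-03.
By linearity: E[X] = C(227, 3)·p³ ≈ 1923825 · 4.19181e-03 ≈ 8064.317.
Since α = 2/3 < 1, p = c/n^{2/3} ≫ 1/n is above the triangle threshold p ~ 1/n. Asymptotically E[X] ~ (c³/6)·n^{3(1−α)} = (6³/6)·n^{1} → ∞; triangles are abundant w.h.p.

E[X] ≈ 8064.317; in regime p = Θ(1/n^{2/3}) E[X] diverges (above the triangle threshold p ~ 1/n).


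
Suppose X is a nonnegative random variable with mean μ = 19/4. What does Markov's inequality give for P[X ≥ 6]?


μ = E[X] = 19/4, a = 6.
Markov: P[X ≥ 6] ≤ μ/a = (19/4)/6 = 19/24.
Numerically: ≈ 0.791667.
(Since a = 6 > μ = 4.750000, the bound 19/24 is < 1 and informative.)

P[X ≥ 6] ≤ 19/24 ≈ 0.791667.


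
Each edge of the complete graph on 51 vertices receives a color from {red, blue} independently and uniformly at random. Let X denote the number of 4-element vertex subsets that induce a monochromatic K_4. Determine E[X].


Let X = Σ_S X_S over the C(51, 4) = 249900 subsets S of size 4, where X_S = 1 if the K_4 on S is monochromatic.
For a fixed S, the K_4 on S has C(4, 2) = 6 edges. P[all 6 edges red] = (1/2)^6, and likewise for blue, so P[monochromatic] = 2·(1/2)^6 = 2^{1 − 6} = 1/32.
By linearity: E[X] = C(51, 4) · 2^{1 − 6} = 249900 · 1/32 = 62475/8.
Numerically: E[X] ≈ 7809.375.

E[X] = C(51,4)·2^(1−C(4,2)) = 62475/8 ≈ 7809.375.


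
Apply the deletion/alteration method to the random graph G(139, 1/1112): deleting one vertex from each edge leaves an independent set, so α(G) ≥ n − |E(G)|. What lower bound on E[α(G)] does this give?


E[|E(G)|] = C(139, 2)·p = 9591 · (1/1112) = 69/8.
E[α(G)] ≥ n − E[|E(G)|] = 139 − 69/8 = 1043/8.
Numerically: ≈ 130.375000.
(This is only a lower bound; the true E[α(G)] may be larger.)

E[α(G)] ≥ 1043/8 ≈ 130.375000.


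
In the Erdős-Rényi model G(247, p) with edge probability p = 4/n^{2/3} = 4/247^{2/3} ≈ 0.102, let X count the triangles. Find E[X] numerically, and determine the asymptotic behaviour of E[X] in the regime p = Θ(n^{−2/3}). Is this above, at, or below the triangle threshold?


Number of potential triangles: C(247, 3) = 2481115.
Each occurs with probability p³ ≈ (0.102)³ ≈ 1.04903e-03.
By linearity: E[X] = C(247, 3)·p³ ≈ 2481115 · 1.04903e-03 ≈ 2602.753.
Since α = 2/3 < 1, p = c/n^{2/3} ≫ 1/n is above the triangle threshold p ~ 1/n. Asymptotically E[X] ~ (c³/6)·n^{3(1−α)} = (4³/6)·n^{1} → ∞; triangles are abundant w.h.p.

E[X] ≈ 2602.753; in regime p = Θ(1/n^{2/3}) E[X] diverges (above the triangle threshold p ~ 1/n).


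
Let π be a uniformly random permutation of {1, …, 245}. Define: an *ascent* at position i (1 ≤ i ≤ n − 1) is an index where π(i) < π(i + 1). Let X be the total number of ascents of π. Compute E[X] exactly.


Write X = Σ X_I over i = 1, …, 244, with X_I the indicator of one ascent.
There are 244 indicators.
For each fixed i, the pair (π(i), π(i+1)) is a uniformly random ordered pair of distinct values from {1, …, 245}; by symmetry P[π(i) < π(i+1)] = 1/2.
By linearity: E[X] = 244 · (1/2) = (245 − 1) · (1/2) = 122 ≈ 122.000.

E[X] = 122 = 122.000.


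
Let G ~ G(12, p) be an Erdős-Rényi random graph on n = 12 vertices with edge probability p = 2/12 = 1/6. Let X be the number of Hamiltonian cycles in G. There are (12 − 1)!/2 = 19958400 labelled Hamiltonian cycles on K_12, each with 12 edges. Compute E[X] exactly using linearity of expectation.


K_12 has (12 − 1)!/2 = 19958400 labelled Hamiltonian cycles.
For each such Hamiltonian cycle H, let X_H = 1 if all 12 edges of H are present in G. Then P[X_H = 1] = p^{12} = (1/6)^{12} = 1/2176782336.
By linearity: E[X] = Σ_H E[X_H] = 19958400 · p^{12} = 19958400 · 1/2176782336 = 1925/209952.
Numerically: E[X] ≈ 0.0091688.

E[X] = 19958400 · (1/6)^{12} = 1925/209952 ≈ 0.0091688.


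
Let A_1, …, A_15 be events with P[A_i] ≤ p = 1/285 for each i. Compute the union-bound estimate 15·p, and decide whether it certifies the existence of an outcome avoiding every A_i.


Union bound: P[∪_{i=1}^{15} A_i] ≤ Σ_i P[A_i] ≤ 15·p = 15·(1/285) = 1/19.
Numerically: 1/19 ≈ 0.0526.
Is 1/19 < 1? YES.
Since P[∪ A_i] ≤ 1/19 < 1, the complement has P[∩ A_i^c] ≥ 1 − 1/19 = 18/19 > 0, so some outcome avoids every A_i.

15·p = 1/19 ≈ 0.0526; existence CERTIFIED by the union bound.


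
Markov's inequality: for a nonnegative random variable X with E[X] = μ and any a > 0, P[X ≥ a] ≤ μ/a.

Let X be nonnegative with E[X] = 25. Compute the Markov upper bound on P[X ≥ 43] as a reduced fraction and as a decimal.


μ = E[X] = 25, a = 43.
Markov: P[X ≥ 43] ≤ μ/a = (25)/43 = 25/43.
Numerically: ≈ 0.581.
(Since a = 43 > μ = 25.000, the bound 25/43 is < 1 and informative.)

P[X ≥ 43] ≤ 25/43 ≈ 0.581.


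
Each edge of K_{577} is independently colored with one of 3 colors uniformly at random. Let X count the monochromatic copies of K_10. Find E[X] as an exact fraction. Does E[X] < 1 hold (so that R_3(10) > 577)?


E[X] = C(577, 10) · 3^{1 − 45} = 1042166760920175198880 · 3^{−44} = 1042166760920175198880/984770902183611232881.
As a reduced fraction: E[X] = 1042166760920175198880/984770902183611232881 ≈ 1.058283.
Is E[X] < 1? NO.
Since E[X] ≥ 1, the first-moment bound is inconclusive at n = 577; it does NOT by itself certify R_3(10) > 577.

E[X] = 1042166760920175198880/984770902183611232881 ≈ 1.058283; E[X] ≥ 1; first-moment method inconclusive here.


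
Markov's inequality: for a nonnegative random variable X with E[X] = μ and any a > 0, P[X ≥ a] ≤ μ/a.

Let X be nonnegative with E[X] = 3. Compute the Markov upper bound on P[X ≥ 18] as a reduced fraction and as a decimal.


μ = E[X] = 3, a = 18.
Markov: P[X ≥ 18] ≤ μ/a = (3)/18 = 1/6.
Numerically: ≈ 0.1667.
(Since a = 18 > μ = 3.0000, the bound 1/6 is < 1 and informative.)

P[X ≥ 18] ≤ 1/6 ≈ 0.1667.


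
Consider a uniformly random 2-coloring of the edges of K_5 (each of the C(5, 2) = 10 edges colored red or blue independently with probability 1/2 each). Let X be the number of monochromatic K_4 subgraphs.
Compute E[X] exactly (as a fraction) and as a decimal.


Let X = Σ_S X_S over the C(5, 4) = 5 subsets S of size 4, where X_S = 1 if the K_4 on S is monochromatic.
For a fixed S, the K_4 on S has C(4, 2) = 6 edges. P[all 6 edges red] = (1/2)^6, and likewise for blue, so P[monochromatic] = 2·(1/2)^6 = 2^{1 − 6} = 1/32.
By linearity: E[X] = C(5, 4) · 2^{1 − 6} = 5 · 1/32 = 5/32.
Numerically: E[X] ≈ 0.15625.

E[X] = C(5,4)·2^(1−C(4,2)) = 5/32 ≈ 0.15625.


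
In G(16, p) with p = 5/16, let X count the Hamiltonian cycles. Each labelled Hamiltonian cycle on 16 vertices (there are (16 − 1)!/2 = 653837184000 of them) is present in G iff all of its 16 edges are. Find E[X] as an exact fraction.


K_16 has (16 − 1)!/2 = 653837184000 labelled Hamiltonian cycles.
For each such Hamiltonian cycle H, let X_H = 1 if all 16 edges of H are present in G. Then P[X_H = 1] = p^{16} = (5/16)^{16} = 152587890625/18446744073709551616.
Summing the indicators: E[X] = Σ_H E[X_H] = 653837184000 · p^{16} = 653837184000 · 152587890625/18446744073709551616 = 97429332733154296875/18014398509481984.
Numerically: E[X] ≈ 5408.41.

E[X] = 653837184000 · (5/16)^{16} = 97429332733154296875/18014398509481984 ≈ 5408.41.


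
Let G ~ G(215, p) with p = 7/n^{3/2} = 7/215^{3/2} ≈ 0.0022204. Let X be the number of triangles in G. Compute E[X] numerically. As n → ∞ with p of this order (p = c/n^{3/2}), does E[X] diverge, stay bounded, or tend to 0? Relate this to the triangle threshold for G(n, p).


Number of potential triangles: C(215, 3) = 1633355.
Each occurs with probability p³ ≈ (0.0022204)³ ≈ 1.0947654e-08.
By linearity: E[X] = C(215, 3)·p³ ≈ 1633355 · 1.0947654e-08 ≈ 0.01788.
Since α = 3/2 > 1, p = c/n^{3/2} = o(1/n) is below the triangle threshold p ~ 1/n. Asymptotically E[X] ~ (c³/6)·n^{3(1−α)} = (7³/6)·n^{-1.5} → 0, so by Markov's inequality G has no triangles w.h.p.

E[X] ≈ 0.01788; in regime p = Θ(1/n^{3/2}) E[X] tends to 0 (below the triangle threshold p ~ 1/n).


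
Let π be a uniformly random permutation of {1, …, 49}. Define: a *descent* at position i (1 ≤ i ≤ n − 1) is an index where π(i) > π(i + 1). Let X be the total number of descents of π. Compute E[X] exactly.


Write X = Σ X_I over i = 1, …, 48, with X_I the indicator of one descent.
There are 48 indicators.
For each fixed i, the pair (π(i), π(i+1)) is a uniformly random ordered pair of distinct values from {1, …, 49}; by symmetry P[π(i) > π(i+1)] = 1/2.
By linearity: E[X] = 48 · (1/2) = (49 − 1) · (1/2) = 24 ≈ 24.000000.

E[X] = 24 = 24.000000.


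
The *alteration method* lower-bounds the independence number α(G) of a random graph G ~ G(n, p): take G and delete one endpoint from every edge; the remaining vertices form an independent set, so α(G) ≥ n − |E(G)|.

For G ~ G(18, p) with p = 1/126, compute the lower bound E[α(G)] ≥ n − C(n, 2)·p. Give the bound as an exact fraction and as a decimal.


E[|E(G)|] = C(18, 2)·p = 153 · (1/126) = 17/14.
E[α(G)] ≥ n − E[|E(G)|] = 18 − 17/14 = 235/14.
Numerically: ≈ 16.78571.
(This is only a lower bound; the true E[α(G)] may be larger.)

E[α(G)] ≥ 235/14 ≈ 16.78571.


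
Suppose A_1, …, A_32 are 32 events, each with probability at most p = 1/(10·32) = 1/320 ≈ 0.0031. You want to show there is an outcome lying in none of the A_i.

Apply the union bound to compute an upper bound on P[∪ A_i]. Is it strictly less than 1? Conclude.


Union bound: P[∪_{i=1}^{32} A_i] ≤ Σ_i P[A_i] ≤ 32·p = 32·(1/320) = 1/10.
Numerically: 1/10 ≈ 0.1000.
Is 1/10 < 1? YES.
Since P[∪ A_i] ≤ 1/10 < 1, the complement has P[∩ A_i^c] ≥ 1 − 1/10 = 9/10 > 0, so some outcome avoids every A_i.

32·p = 1/10 ≈ 0.1000; existence CERTIFIED by the union bound.


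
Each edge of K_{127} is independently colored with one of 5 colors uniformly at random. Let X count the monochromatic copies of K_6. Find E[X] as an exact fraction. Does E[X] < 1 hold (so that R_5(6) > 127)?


E[X] = C(127, 6) · 5^{1 − 15} = 5169379425 · 5^{−14} = 5169379425/6103515625.
As a reduced fraction: E[X] = 206775177/244140625 ≈ 0.8470.
Is E[X] < 1? YES.
Since E[X] < 1, there exists a 5-coloring of K_{127} with no monochromatic K_6; hence R_5(6) > 127.

E[X] = 206775177/244140625 ≈ 0.8470; E[X] < 1, so R_5(6) > 127.


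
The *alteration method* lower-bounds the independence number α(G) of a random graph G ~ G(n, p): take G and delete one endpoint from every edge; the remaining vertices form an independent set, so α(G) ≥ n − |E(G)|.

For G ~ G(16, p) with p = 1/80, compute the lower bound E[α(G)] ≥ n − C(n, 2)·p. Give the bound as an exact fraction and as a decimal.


E[|E(G)|] = C(16, 2)·p = 120 · (1/80) = 3/2.
E[α(G)] ≥ n − E[|E(G)|] = 16 − 3/2 = 29/2.
Numerically: ≈ 14.500000.
(This is only a lower bound; the true E[α(G)] may be larger.)

E[α(G)] ≥ 29/2 ≈ 14.500000.


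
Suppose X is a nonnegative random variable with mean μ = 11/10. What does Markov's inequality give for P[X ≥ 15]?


μ = E[X] = 11/10, a = 15.
Markov: P[X ≥ 15] ≤ μ/a = (11/10)/15 = 11/150.
Numerically: ≈ 0.0733.
(Since a = 15 > μ = 1.1000, the bound 11/150 is < 1 and informative.)

P[X ≥ 15] ≤ 11/150 ≈ 0.0733.


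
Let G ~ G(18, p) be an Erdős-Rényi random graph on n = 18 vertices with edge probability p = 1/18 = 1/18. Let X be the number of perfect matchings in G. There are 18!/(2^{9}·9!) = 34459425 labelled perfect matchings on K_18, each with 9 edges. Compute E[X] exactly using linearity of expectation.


K_18 has 18!/(2^{9}·9!) = 34459425 labelled perfect matchings.
For each such perfect matching H, let X_H = 1 if all 9 edges of H are present in G. Then P[X_H = 1] = p^{9} = (1/18)^{9} = 1/198359290368.
By linearity of expectation: E[X] = Σ_H E[X_H] = 34459425 · p^{9} = 34459425 · 1/198359290368 = 425425/2448880128.
Numerically: E[X] ≈ 0.000174.

E[X] = 34459425 · (1/18)^{9} = 425425/2448880128 ≈ 0.000174.


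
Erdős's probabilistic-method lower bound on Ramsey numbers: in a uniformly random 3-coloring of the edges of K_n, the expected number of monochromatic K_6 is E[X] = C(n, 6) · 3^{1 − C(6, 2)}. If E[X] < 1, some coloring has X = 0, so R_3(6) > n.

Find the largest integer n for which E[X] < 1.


We need C(n, 6) · 3^{1 − 15} < 1, i.e. C(n, 6) < 3^{15 − 1} = 4782969.
Check values of n near the boundary:
  n = 38: C(38, 6) = 2760681; 2760681 < 4782969? YES
  n = 39: C(39, 6) = 3262623; 3262623 < 4782969? YES
  n = 40: C(40, 6) = 3838380; 3838380 < 4782969? YES
  n = 41: C(41, 6) = 4496388; 4496388 < 4782969? YES
  n = 42: C(42, 6) = 5245786; 5245786 < 4782969? NO
  n = 43: C(43, 6) = 6096454; 6096454 < 4782969? NO
  n = 44: C(44, 6) = 7059052; 7059052 < 4782969? NO
The largest n with C(n, 6) < 4782969 is n = 41 (where E[X] = 1498796/1594323 ≈ 0.9400830). Hence R_3(6) > 41, i.e. R_3(6) ≥ 42.

Largest n = 41; hence R_3(6) > 41.
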